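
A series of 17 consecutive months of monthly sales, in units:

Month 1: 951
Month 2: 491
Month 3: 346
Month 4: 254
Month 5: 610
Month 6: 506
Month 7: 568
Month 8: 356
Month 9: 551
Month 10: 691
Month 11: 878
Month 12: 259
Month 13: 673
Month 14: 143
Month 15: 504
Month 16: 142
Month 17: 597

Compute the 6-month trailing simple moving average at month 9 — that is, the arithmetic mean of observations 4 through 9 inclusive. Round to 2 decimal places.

Sum of periods 4–9: 254 + 610 + 506 + 568 + 356 + 551 = 2845
Divide by 6: 2845 / 6 = 474.17

474.17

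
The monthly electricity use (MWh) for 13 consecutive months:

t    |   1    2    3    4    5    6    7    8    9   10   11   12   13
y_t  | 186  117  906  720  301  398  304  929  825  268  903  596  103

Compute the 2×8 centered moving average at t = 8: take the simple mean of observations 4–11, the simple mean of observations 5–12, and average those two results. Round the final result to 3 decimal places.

573.250

Sum over 4–11: 720 + 301 + 398 + 304 + 929 + 825 + 268 + 903 = 4648
Sum over 5–12: 301 + 398 + 304 + 929 + 825 + 268 + 903 + 596 = 4524
CMA at t=8 = (4648 + 4524) / (2·8) = 9172 / 16 = 573.250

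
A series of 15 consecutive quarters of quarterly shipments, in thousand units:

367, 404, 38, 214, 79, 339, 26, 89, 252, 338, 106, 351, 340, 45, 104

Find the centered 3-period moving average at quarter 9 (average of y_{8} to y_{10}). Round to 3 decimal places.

226.333

Sum of periods 8–10: 89 + 252 + 338 = 679
Divide by 3: 679 / 3 = 226.333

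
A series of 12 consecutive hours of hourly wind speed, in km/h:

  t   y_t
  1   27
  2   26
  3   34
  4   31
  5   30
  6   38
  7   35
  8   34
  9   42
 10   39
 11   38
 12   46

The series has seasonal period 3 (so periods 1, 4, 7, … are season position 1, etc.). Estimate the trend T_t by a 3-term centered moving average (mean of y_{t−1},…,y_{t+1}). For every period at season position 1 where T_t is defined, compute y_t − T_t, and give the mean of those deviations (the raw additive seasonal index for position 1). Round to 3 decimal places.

Season position 1 occurs at t = 4, 7, 10 (where T_t is defined).
t=4: T_4 = 31.66667; y_4 − T_4 = 31 − 31.66667 = -0.66667
t=7: T_7 = 35.66667; y_7 − T_7 = 35 − 35.66667 = -0.66667
t=10: T_10 = 39.66667; y_10 − T_10 = 39 − 39.66667 = -0.66667
Mean deviation: (-0.66667 + -0.66667 + -0.66667) / 3 = -0.667

-0.667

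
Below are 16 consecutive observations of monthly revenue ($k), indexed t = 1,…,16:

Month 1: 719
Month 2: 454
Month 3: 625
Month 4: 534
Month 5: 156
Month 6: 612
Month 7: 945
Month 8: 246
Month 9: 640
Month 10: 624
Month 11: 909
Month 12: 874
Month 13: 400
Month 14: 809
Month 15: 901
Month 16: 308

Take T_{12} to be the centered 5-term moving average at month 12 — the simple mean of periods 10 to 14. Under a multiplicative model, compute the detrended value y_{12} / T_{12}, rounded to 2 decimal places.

1.21

Trend T_12 = (624 + 909 + 874 + 400 + 809) / 5 = 3616/5 = 723.2000
Ratio to trend: 874 / 723.2000 = 1.21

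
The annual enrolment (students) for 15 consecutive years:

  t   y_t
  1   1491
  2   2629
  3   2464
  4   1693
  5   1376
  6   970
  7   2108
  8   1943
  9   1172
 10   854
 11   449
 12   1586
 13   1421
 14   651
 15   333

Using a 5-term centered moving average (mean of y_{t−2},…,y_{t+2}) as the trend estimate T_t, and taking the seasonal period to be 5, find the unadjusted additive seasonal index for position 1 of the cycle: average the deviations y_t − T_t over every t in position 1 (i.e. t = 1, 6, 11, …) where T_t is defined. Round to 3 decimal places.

Season position 1 occurs at t = 6, 11 (where T_t is defined).
t=6: T_6 = 1618.00000; y_6 − T_6 = 970 − 1618.00000 = -648.00000
t=11: T_11 = 1096.40000; y_11 − T_11 = 449 − 1096.40000 = -647.40000
Mean deviation: (-648.00000 + -647.40000) / 2 = -647.700

-647.700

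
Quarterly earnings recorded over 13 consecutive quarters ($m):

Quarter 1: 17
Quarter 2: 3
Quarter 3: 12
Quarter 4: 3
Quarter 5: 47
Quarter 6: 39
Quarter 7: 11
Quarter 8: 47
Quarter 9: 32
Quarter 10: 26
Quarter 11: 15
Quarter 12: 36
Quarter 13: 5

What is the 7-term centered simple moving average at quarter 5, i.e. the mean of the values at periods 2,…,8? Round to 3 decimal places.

23.143

Sum of periods 2–8: 3 + 12 + 3 + 47 + 39 + 11 + 47 = 162
Divide by 7: 162 / 7 = 23.143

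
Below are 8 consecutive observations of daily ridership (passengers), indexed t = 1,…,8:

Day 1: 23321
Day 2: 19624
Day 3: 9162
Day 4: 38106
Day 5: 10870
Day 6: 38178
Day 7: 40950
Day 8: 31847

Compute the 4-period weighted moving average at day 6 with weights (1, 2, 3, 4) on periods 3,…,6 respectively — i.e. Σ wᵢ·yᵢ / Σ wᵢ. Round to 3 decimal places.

27069.600

Weighted sum: 1·9162 + 2·38106 + 3·10870 + 4·38178 = 9162 + 76212 + 32610 + 152712 = 270696
Weight total: 1 + 2 + 3 + 4 = 10
WMA = 270696 / 10 = 27069.600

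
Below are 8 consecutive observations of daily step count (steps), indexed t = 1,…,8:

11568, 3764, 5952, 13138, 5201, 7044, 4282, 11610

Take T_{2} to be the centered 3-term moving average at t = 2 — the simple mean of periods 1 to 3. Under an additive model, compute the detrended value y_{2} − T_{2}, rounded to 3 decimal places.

-3330.667

Trend T_2 = (11568 + 3764 + 5952) / 3 = 21284/3 = 7094.66667
Detrended value: 3764 − 7094.66667 = -3330.667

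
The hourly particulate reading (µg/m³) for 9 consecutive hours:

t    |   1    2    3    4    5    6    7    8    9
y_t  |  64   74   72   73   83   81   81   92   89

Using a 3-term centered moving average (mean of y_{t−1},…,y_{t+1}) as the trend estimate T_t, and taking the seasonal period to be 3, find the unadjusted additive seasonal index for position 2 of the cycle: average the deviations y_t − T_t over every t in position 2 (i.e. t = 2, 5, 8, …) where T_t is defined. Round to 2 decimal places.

Season position 2 occurs at t = 2, 5, 8 (where T_t is defined).
t=2: T_2 = 70.0000; y_2 − T_2 = 74 − 70.0000 = 4.0000
t=5: T_5 = 79.0000; y_5 − T_5 = 83 − 79.0000 = 4.0000
t=8: T_8 = 87.3333; y_8 − T_8 = 92 − 87.3333 = 4.6667
Mean deviation: (4.0000 + 4.0000 + 4.6667) / 3 = 4.22

4.22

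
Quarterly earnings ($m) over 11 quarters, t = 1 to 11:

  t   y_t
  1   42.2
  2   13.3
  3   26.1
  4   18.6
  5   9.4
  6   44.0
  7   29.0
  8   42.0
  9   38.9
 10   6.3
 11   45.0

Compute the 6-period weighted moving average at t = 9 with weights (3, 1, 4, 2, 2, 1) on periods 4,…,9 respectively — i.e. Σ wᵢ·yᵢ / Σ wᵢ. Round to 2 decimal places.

Weighted sum: 3·18.6 + 1·9.4 + 4·44.0 + 2·29.0 + 2·42.0 + 1·38.9 = 55.8 + 9.4 + 176.0 + 58.0 + 84.0 + 38.9 = 422.1
Weight total: 3 + 1 + 4 + 2 + 2 + 1 = 13
WMA = 422.1 / 13 = 32.47

32.47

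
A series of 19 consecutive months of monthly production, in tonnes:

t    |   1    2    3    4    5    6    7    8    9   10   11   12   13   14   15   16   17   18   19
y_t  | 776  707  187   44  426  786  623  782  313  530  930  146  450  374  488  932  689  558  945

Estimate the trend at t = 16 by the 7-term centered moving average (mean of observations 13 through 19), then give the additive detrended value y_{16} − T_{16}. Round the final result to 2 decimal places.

298.29

Trend T_16 = (450 + 374 + 488 + 932 + 689 + 558 + 945) / 7 = 4436/7 = 633.7143
Detrended value: 932 − 633.7143 = 298.29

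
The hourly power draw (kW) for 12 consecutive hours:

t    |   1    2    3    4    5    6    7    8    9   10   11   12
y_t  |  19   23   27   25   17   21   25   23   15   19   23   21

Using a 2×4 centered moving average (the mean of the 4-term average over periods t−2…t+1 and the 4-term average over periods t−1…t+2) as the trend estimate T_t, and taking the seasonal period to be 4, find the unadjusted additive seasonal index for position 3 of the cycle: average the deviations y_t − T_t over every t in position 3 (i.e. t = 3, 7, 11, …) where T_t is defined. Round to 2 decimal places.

3.75

Season position 3 occurs at t = 3, 7 (where T_t is defined).
t=3: T_3 = 23.2500; y_3 − T_3 = 27 − 23.2500 = 3.7500
t=7: T_7 = 21.2500; y_7 − T_7 = 25 − 21.2500 = 3.7500
Mean deviation: (3.7500 + 3.7500) / 2 = 3.75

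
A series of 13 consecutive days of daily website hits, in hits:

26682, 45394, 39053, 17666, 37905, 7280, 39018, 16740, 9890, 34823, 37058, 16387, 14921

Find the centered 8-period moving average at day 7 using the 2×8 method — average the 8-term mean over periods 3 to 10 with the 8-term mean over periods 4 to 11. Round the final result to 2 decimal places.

25172.19

Sum over 3–10: 39053 + 17666 + 37905 + 7280 + 39018 + 16740 + 9890 + 34823 = 202375
Sum over 4–11: 17666 + 37905 + 7280 + 39018 + 16740 + 9890 + 34823 + 37058 = 200380
CMA at t=7 = (202375 + 200380) / (2·8) = 402755 / 16 = 25172.19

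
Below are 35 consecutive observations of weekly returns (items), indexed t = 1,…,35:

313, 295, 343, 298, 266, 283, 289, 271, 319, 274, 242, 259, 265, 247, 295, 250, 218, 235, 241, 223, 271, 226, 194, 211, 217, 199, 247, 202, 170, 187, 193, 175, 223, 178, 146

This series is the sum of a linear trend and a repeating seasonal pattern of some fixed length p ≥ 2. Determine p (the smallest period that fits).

6

First differences y_{t+1} − y_t: -18, 48, -45, -32, 17, 6, -18, 48, -45, -32, 17, 6, -18, 48, …
The difference pattern repeats every 6 terms and not for any smaller step, so p = 6.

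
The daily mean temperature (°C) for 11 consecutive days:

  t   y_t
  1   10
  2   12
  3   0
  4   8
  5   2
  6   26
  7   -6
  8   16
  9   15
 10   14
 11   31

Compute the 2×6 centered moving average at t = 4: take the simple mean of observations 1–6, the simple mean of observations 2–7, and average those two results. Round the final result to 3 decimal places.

8.333

Sum over 1–6: 10 + 12 + 0 + 8 + 2 + 26 = 58
Sum over 2–7: 12 + 0 + 8 + 2 + 26 + (-6) = 42
CMA at t=4 = (58 + 42) / (2·6) = 100 / 12 = 8.333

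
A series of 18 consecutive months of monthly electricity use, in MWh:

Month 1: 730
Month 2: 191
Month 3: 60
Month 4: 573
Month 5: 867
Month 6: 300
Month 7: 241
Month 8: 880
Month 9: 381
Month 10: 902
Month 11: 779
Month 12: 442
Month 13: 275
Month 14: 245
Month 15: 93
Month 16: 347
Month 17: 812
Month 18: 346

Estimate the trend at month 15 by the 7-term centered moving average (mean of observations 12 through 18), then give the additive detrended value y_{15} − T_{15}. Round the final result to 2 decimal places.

-272.71

Trend T_15 = (442 + 275 + 245 + 93 + 347 + 812 + 346) / 7 = 2560/7 = 365.7143
Detrended value: 93 − 365.7143 = -272.71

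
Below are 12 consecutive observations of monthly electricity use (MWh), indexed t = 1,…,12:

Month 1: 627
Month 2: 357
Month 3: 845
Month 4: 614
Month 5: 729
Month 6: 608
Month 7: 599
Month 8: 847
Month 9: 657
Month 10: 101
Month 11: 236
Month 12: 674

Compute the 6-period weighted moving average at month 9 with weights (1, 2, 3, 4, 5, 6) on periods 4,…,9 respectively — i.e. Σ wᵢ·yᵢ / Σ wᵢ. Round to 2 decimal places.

Weighted sum: 1·614 + 2·729 + 3·608 + 4·599 + 5·847 + 6·657 = 614 + 1458 + 1824 + 2396 + 4235 + 3942 = 14469
Weight total: 1 + 2 + 3 + 4 + 5 + 6 = 21
WMA = 14469 / 21 = 689.00

689.00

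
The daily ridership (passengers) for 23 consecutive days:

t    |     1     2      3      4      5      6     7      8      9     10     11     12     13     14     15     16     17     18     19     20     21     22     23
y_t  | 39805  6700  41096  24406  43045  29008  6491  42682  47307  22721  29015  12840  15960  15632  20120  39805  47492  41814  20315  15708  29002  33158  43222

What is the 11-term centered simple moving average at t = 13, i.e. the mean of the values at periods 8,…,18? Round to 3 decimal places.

30489.818

Sum of periods 8–18: 42682 + 47307 + 22721 + 29015 + 12840 + 15960 + 15632 + 20120 + 39805 + 47492 + 41814 = 335388
Divide by 11: 335388 / 11 = 30489.818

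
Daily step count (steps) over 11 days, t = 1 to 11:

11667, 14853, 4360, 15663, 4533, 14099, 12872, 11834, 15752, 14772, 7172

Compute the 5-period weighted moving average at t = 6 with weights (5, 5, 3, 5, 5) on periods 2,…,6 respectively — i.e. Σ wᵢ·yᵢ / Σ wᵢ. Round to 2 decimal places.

Weighted sum: 5·14853 + 5·4360 + 3·15663 + 5·4533 + 5·14099 = 74265 + 21800 + 46989 + 22665 + 70495 = 236214
Weight total: 5 + 5 + 3 + 5 + 5 = 23
WMA = 236214 / 23 = 10270.17

10270.17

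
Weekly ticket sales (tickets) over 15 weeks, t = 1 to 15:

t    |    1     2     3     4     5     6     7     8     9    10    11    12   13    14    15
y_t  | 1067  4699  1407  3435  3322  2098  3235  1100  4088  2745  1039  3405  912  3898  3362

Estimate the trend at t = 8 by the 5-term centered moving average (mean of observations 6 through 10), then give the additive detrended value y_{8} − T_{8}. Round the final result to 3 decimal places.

-1553.200

Trend T_8 = (2098 + 3235 + 1100 + 4088 + 2745) / 5 = 13266/5 = 2653.20000
Detrended value: 1100 − 2653.20000 = -1553.200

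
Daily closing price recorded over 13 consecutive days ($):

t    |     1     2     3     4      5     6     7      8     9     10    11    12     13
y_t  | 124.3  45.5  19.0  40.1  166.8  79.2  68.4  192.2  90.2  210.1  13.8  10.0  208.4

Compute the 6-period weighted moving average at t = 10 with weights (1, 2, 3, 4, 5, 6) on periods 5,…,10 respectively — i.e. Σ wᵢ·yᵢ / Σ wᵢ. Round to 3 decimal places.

Weighted sum: 1·166.8 + 2·79.2 + 3·68.4 + 4·192.2 + 5·90.2 + 6·210.1 = 166.8 + 158.4 + 205.2 + 768.8 + 451.0 + 1260.6 = 3010.8
Weight total: 1 + 2 + 3 + 4 + 5 + 6 = 21
WMA = 3010.8 / 21 = 143.371

143.371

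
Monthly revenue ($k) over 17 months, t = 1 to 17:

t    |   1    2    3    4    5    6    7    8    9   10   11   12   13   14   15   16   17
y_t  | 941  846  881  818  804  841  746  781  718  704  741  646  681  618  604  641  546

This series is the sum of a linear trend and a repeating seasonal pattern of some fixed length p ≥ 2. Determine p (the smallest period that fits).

First differences y_{t+1} − y_t: -95, 35, -63, -14, 37, -95, 35, -63, -14, 37, -95, 35, …
The difference pattern repeats every 5 terms and not for any smaller step, so p = 5.

5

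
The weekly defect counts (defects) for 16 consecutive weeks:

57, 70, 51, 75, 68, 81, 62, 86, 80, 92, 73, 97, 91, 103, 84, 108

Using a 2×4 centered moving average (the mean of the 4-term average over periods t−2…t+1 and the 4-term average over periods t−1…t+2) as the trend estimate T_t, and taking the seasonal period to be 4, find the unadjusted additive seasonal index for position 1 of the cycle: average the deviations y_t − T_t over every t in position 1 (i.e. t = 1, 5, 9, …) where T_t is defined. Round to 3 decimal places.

Season position 1 occurs at t = 5, 9, 13 (where T_t is defined).
t=5: T_5 = 70.12500; y_5 − T_5 = 68 − 70.12500 = -2.12500
t=9: T_9 = 81.37500; y_9 − T_9 = 80 − 81.37500 = -1.37500
t=13: T_13 = 92.37500; y_13 − T_13 = 91 − 92.37500 = -1.37500
Mean deviation: (-2.12500 + -1.37500 + -1.37500) / 3 = -1.625

-1.625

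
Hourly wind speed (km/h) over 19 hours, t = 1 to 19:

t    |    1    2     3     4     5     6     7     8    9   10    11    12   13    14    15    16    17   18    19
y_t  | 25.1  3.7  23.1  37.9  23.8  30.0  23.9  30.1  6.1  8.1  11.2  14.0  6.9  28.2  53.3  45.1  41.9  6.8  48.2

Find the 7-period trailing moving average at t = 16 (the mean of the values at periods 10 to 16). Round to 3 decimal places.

23.829

Sum of periods 10–16: 8.1 + 11.2 + 14.0 + 6.9 + 28.2 + 53.3 + 45.1 = 166.8
Divide by 7: 166.8 / 7 = 23.829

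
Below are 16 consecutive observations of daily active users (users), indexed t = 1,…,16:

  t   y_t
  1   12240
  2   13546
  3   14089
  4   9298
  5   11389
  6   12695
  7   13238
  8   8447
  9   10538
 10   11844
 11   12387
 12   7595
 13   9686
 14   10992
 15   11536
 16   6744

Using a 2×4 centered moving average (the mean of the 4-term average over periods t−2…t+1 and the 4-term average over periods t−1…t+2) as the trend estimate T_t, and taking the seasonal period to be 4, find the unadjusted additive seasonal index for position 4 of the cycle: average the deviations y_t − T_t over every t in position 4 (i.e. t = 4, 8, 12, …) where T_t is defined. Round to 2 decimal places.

Season position 4 occurs at t = 4, 8, 12 (where T_t is defined).
t=4: T_4 = 11974.1250; y_4 − T_4 = 9298 − 11974.1250 = -2676.1250
t=8: T_8 = 11123.1250; y_8 − T_8 = 8447 − 11123.1250 = -2676.1250
t=12: T_12 = 10271.5000; y_12 − T_12 = 7595 − 10271.5000 = -2676.5000
Mean deviation: (-2676.1250 + -2676.1250 + -2676.5000) / 3 = -2676.25

-2676.25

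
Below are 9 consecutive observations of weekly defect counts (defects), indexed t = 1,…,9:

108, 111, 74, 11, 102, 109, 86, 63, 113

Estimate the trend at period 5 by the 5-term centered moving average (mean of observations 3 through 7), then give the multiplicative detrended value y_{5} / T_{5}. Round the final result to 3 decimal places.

1.335

Trend T_5 = (74 + 11 + 102 + 109 + 86) / 5 = 382/5 = 76.40000
Ratio to trend: 102 / 76.40000 = 1.335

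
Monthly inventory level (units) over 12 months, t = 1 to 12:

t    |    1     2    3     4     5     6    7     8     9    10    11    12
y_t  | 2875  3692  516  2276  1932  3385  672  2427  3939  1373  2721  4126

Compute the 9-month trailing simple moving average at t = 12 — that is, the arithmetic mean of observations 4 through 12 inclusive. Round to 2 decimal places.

2539.00

Sum of periods 4–12: 2276 + 1932 + 3385 + 672 + 2427 + 3939 + 1373 + 2721 + 4126 = 22851
Divide by 9: 22851 / 9 = 2539.00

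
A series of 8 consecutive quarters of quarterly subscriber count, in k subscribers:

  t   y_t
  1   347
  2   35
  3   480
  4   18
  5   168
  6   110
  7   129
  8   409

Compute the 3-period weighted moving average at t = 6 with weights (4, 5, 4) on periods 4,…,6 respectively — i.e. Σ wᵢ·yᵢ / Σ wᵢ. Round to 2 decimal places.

Weighted sum: 4·18 + 5·168 + 4·110 = 72 + 840 + 440 = 1352
Weight total: 4 + 5 + 4 = 13
WMA = 1352 / 13 = 104.00

104.00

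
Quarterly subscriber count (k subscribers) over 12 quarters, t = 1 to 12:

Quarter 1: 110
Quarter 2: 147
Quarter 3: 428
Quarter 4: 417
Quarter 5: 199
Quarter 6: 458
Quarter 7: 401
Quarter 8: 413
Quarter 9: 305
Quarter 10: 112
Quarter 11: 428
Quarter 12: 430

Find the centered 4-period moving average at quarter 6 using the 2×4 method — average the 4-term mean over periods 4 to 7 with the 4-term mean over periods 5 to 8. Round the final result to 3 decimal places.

Sum over 4–7: 417 + 199 + 458 + 401 = 1475
Sum over 5–8: 199 + 458 + 401 + 413 = 1471
CMA at t=6 = (1475 + 1471) / (2·4) = 2946 / 8 = 368.250

368.250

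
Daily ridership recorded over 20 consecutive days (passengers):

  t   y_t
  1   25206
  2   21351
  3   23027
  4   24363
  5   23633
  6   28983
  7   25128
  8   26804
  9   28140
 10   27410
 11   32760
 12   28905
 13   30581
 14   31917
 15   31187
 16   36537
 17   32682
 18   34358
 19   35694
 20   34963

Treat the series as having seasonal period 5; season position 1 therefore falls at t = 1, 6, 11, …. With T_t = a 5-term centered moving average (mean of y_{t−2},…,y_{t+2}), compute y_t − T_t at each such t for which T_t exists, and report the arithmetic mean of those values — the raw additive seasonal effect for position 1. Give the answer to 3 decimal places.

3200.800

Season position 1 occurs at t = 6, 11, 16 (where T_t is defined).
t=6: T_6 = 25782.20000; y_6 − T_6 = 28983 − 25782.20000 = 3200.80000
t=11: T_11 = 29559.20000; y_11 − T_11 = 32760 − 29559.20000 = 3200.80000
t=16: T_16 = 33336.20000; y_16 − T_16 = 36537 − 33336.20000 = 3200.80000
Mean deviation: (3200.80000 + 3200.80000 + 3200.80000) / 3 = 3200.800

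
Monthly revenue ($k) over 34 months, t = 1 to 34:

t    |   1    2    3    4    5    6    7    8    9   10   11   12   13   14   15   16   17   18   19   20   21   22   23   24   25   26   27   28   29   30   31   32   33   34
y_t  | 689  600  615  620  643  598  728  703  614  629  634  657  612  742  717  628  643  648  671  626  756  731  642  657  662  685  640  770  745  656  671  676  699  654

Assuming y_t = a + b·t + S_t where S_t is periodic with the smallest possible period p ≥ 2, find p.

7

First differences y_{t+1} − y_t: -89, 15, 5, 23, -45, 130, -25, -89, 15, 5, 23, -45, 130, -25, -89, 15, …
The difference pattern repeats every 7 terms and not for any smaller step, so p = 7.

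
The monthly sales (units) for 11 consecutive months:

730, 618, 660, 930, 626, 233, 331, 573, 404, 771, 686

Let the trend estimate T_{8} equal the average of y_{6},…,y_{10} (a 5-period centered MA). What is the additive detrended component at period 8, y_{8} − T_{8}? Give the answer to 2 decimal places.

Trend T_8 = (233 + 331 + 573 + 404 + 771) / 5 = 2312/5 = 462.4000
Detrended value: 573 − 462.4000 = 110.60

110.60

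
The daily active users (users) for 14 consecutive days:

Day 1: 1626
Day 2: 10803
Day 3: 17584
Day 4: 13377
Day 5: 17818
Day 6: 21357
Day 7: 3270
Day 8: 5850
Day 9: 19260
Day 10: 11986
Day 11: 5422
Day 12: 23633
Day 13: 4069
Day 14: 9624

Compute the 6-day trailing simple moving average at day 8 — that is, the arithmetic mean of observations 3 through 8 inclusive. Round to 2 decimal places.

Sum of periods 3–8: 17584 + 13377 + 17818 + 21357 + 3270 + 5850 = 79256
Divide by 6: 79256 / 6 = 13209.33

13209.33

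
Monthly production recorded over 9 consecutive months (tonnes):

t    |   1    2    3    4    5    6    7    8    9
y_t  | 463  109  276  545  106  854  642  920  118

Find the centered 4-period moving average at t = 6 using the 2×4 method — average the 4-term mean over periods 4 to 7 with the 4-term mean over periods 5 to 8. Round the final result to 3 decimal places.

583.625

Sum over 4–7: 545 + 106 + 854 + 642 = 2147
Sum over 5–8: 106 + 854 + 642 + 920 = 2522
CMA at t=6 = (2147 + 2522) / (2·4) = 4669 / 8 = 583.625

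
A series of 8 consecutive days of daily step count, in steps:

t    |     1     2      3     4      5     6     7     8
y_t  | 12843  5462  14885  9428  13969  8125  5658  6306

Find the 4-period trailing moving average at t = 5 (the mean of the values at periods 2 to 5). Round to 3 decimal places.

10936.000

Sum of periods 2–5: 5462 + 14885 + 9428 + 13969 = 43744
Divide by 4: 43744 / 4 = 10936.000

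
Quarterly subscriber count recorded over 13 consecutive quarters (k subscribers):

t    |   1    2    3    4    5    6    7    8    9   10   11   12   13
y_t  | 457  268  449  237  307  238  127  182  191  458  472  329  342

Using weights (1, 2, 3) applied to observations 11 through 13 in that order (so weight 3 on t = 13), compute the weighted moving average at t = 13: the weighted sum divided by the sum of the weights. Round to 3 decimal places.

359.333

Weighted sum: 1·472 + 2·329 + 3·342 = 472 + 658 + 1026 = 2156
Weight total: 1 + 2 + 3 = 6
WMA = 2156 / 6 = 359.333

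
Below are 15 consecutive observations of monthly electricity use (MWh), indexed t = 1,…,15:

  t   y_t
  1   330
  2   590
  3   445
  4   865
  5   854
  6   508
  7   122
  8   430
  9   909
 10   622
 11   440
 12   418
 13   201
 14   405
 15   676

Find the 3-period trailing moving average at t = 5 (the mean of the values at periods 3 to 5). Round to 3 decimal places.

721.333

Sum of periods 3–5: 445 + 865 + 854 = 2164
Divide by 3: 2164 / 3 = 721.333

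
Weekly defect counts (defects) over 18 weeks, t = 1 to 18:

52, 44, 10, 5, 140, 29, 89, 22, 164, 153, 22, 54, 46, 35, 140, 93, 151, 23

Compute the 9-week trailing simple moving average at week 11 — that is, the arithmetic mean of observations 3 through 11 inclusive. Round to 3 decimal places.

70.444

Sum of periods 3–11: 10 + 5 + 140 + 29 + 89 + 22 + 164 + 153 + 22 = 634
Divide by 9: 634 / 9 = 70.444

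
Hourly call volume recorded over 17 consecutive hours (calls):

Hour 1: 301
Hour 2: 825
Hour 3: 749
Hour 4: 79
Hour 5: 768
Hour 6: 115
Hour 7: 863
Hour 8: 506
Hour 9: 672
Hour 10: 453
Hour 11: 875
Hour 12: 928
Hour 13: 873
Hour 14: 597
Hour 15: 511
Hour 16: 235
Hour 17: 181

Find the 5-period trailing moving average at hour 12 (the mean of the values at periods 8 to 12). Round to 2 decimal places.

Sum of periods 8–12: 506 + 672 + 453 + 875 + 928 = 3434
Divide by 5: 3434 / 5 = 686.80

686.80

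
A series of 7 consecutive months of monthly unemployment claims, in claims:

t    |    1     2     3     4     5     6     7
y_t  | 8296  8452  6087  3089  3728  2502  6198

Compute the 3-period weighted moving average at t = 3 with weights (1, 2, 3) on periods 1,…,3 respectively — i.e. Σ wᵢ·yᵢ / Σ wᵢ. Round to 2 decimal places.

Weighted sum: 1·8296 + 2·8452 + 3·6087 = 8296 + 16904 + 18261 = 43461
Weight total: 1 + 2 + 3 = 6
WMA = 43461 / 6 = 7243.50

7243.50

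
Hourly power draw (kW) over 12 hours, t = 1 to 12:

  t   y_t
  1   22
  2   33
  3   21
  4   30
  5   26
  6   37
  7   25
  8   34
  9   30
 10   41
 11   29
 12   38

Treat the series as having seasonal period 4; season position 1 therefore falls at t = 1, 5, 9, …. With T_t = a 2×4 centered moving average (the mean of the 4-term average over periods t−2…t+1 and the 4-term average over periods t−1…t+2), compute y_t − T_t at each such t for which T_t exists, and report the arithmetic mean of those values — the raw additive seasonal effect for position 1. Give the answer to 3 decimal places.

-3.000

Season position 1 occurs at t = 5, 9 (where T_t is defined).
t=5: T_5 = 29.00000; y_5 − T_5 = 26 − 29.00000 = -3.00000
t=9: T_9 = 33.00000; y_9 − T_9 = 30 − 33.00000 = -3.00000
Mean deviation: (-3.00000 + -3.00000) / 2 = -3.000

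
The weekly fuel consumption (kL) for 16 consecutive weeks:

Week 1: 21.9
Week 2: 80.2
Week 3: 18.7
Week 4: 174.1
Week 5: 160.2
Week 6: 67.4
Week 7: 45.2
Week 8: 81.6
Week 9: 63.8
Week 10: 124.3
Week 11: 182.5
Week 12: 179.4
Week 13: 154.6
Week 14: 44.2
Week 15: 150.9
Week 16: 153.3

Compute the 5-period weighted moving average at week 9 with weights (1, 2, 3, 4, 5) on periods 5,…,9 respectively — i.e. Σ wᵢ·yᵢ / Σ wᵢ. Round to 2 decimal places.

Weighted sum: 1·160.2 + 2·67.4 + 3·45.2 + 4·81.6 + 5·63.8 = 160.2 + 134.8 + 135.6 + 326.4 + 319.0 = 1076.0
Weight total: 1 + 2 + 3 + 4 + 5 = 15
WMA = 1076.0 / 15 = 71.73

71.73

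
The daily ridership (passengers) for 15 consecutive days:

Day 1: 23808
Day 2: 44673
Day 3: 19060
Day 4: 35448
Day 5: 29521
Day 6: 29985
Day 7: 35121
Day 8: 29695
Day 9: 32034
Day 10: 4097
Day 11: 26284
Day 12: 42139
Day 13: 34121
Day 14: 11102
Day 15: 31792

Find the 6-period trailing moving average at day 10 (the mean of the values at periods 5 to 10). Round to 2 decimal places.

Sum of periods 5–10: 29521 + 29985 + 35121 + 29695 + 32034 + 4097 = 160453
Divide by 6: 160453 / 6 = 26742.17

26742.17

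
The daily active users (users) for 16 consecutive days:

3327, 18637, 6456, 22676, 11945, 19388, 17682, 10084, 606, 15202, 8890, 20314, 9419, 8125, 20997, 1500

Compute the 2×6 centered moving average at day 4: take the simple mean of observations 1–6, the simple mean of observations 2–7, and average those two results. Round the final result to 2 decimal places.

Sum over 1–6: 3327 + 18637 + 6456 + 22676 + 11945 + 19388 = 82429
Sum over 2–7: 18637 + 6456 + 22676 + 11945 + 19388 + 17682 = 96784
CMA at t=4 = (82429 + 96784) / (2·6) = 179213 / 12 = 14934.42

14934.42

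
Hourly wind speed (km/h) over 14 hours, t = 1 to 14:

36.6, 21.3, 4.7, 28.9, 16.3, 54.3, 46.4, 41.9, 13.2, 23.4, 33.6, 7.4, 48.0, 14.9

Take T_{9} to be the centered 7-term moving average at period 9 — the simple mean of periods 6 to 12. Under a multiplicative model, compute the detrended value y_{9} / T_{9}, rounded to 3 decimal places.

0.420

Trend T_9 = (54.3 + 46.4 + 41.9 + 13.2 + 23.4 + 33.6 + 7.4) / 7 = 220.2/7 = 31.45714
Ratio to trend: 13.2 / 31.45714 = 0.420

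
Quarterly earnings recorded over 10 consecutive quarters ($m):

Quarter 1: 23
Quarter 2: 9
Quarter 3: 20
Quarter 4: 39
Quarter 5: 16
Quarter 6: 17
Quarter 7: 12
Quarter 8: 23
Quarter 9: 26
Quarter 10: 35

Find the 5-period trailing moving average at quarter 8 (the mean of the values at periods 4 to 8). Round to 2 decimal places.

21.40

Sum of periods 4–8: 39 + 16 + 17 + 12 + 23 = 107
Divide by 5: 107 / 5 = 21.40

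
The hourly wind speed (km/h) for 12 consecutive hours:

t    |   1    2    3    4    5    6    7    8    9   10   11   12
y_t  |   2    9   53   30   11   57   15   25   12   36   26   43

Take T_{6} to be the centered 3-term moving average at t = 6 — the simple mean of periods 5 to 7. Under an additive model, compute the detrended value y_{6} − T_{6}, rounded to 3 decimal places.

29.333

Trend T_6 = (11 + 57 + 15) / 3 = 83/3 = 27.66667
Detrended value: 57 − 27.66667 = 29.333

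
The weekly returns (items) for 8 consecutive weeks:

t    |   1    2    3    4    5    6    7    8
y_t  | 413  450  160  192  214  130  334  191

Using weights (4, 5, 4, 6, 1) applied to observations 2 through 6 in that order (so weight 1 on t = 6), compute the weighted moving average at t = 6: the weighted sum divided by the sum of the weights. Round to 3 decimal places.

Weighted sum: 4·450 + 5·160 + 4·192 + 6·214 + 1·130 = 1800 + 800 + 768 + 1284 + 130 = 4782
Weight total: 4 + 5 + 4 + 6 + 1 = 20
WMA = 4782 / 20 = 239.100

239.100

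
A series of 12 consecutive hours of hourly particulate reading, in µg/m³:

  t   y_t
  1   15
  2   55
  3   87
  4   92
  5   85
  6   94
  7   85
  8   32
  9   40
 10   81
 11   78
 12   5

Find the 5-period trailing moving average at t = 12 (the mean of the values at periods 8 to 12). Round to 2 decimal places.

47.20

Sum of periods 8–12: 32 + 40 + 81 + 78 + 5 = 236
Divide by 5: 236 / 5 = 47.20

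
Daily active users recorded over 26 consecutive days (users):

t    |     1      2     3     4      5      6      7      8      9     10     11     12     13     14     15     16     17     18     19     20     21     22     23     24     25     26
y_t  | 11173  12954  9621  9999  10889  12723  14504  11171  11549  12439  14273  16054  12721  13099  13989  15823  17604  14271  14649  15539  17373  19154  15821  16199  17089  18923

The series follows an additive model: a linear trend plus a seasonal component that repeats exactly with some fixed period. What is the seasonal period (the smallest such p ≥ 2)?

5

First differences y_{t+1} − y_t: 1781, -3333, 378, 890, 1834, 1781, -3333, 378, 890, 1834, 1781, -3333, …
The difference pattern repeats every 5 terms and not for any smaller step, so p = 5.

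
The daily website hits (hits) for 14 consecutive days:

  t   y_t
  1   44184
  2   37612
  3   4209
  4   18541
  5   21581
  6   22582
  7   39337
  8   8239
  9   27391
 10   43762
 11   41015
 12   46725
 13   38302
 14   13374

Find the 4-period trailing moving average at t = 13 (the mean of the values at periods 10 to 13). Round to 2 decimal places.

42451.00

Sum of periods 10–13: 43762 + 41015 + 46725 + 38302 = 169804
Divide by 4: 169804 / 4 = 42451.00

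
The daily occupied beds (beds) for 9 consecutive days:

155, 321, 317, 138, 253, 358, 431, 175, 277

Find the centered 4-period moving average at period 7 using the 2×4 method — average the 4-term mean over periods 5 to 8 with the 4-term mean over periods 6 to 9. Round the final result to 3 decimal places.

307.250

Sum over 5–8: 253 + 358 + 431 + 175 = 1217
Sum over 6–9: 358 + 431 + 175 + 277 = 1241
CMA at t=7 = (1217 + 1241) / (2·4) = 2458 / 8 = 307.250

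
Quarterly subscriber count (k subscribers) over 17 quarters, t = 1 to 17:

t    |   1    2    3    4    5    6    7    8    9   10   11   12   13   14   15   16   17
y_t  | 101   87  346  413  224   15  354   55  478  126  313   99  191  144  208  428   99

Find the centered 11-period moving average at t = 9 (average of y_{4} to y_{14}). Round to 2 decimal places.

219.27

Sum of periods 4–14: 413 + 224 + 15 + 354 + 55 + 478 + 126 + 313 + 99 + 191 + 144 = 2412
Divide by 11: 2412 / 11 = 219.27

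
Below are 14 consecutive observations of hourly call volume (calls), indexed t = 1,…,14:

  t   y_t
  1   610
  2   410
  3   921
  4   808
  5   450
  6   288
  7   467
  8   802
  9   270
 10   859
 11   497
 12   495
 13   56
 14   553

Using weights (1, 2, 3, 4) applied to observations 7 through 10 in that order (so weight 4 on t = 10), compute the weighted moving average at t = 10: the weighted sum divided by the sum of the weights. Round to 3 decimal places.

Weighted sum: 1·467 + 2·802 + 3·270 + 4·859 = 467 + 1604 + 810 + 3436 = 6317
Weight total: 1 + 2 + 3 + 4 = 10
WMA = 6317 / 10 = 631.700

631.700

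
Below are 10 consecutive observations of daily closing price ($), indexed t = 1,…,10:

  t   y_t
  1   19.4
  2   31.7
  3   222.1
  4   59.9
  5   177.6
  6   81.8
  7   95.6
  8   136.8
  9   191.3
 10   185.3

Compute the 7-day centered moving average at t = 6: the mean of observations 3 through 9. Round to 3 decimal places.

137.871

Sum of periods 3–9: 222.1 + 59.9 + 177.6 + 81.8 + 95.6 + 136.8 + 191.3 = 965.1
Divide by 7: 965.1 / 7 = 137.871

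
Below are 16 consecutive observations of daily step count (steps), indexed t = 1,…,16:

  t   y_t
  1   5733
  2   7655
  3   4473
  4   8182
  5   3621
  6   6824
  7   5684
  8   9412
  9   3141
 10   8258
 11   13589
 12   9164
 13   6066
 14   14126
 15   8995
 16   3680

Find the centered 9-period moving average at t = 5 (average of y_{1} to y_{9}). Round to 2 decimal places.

6080.56

Sum of periods 1–9: 5733 + 7655 + 4473 + 8182 + 3621 + 6824 + 5684 + 9412 + 3141 = 54725
Divide by 9: 54725 / 9 = 6080.56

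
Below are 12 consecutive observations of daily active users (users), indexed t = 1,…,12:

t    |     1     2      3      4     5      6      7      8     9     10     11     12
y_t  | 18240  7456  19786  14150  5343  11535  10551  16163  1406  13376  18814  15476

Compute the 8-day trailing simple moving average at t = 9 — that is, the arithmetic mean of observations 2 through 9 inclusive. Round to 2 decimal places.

10798.75

Sum of periods 2–9: 7456 + 19786 + 14150 + 5343 + 11535 + 10551 + 16163 + 1406 = 86390
Divide by 8: 86390 / 8 = 10798.75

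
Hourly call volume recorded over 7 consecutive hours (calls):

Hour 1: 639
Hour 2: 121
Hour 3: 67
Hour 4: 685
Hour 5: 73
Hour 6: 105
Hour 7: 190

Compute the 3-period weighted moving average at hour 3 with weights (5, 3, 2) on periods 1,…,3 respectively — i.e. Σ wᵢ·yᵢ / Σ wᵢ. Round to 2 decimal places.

Weighted sum: 5·639 + 3·121 + 2·67 = 3195 + 363 + 134 = 3692
Weight total: 5 + 3 + 2 = 10
WMA = 3692 / 10 = 369.20

369.20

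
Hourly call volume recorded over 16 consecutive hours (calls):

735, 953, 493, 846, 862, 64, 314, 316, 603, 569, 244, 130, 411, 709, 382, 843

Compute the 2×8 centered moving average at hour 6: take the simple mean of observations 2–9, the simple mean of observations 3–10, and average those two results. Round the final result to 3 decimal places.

532.375

Sum over 2–9: 953 + 493 + 846 + 862 + 64 + 314 + 316 + 603 = 4451
Sum over 3–10: 493 + 846 + 862 + 64 + 314 + 316 + 603 + 569 = 4067
CMA at t=6 = (4451 + 4067) / (2·8) = 8518 / 16 = 532.375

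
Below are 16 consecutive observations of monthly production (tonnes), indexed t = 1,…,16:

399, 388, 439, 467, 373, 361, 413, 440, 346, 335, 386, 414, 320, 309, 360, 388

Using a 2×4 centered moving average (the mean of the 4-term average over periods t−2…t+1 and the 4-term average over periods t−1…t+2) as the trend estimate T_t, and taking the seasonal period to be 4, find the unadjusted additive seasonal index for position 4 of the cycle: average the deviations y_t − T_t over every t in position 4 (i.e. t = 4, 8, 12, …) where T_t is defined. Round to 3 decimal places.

53.458

Season position 4 occurs at t = 4, 8, 12 (where T_t is defined).
t=4: T_4 = 413.37500; y_4 − T_4 = 467 − 413.37500 = 53.62500
t=8: T_8 = 386.75000; y_8 − T_8 = 440 − 386.75000 = 53.25000
t=12: T_12 = 360.50000; y_12 − T_12 = 414 − 360.50000 = 53.50000
Mean deviation: (53.62500 + 53.25000 + 53.50000) / 3 = 53.458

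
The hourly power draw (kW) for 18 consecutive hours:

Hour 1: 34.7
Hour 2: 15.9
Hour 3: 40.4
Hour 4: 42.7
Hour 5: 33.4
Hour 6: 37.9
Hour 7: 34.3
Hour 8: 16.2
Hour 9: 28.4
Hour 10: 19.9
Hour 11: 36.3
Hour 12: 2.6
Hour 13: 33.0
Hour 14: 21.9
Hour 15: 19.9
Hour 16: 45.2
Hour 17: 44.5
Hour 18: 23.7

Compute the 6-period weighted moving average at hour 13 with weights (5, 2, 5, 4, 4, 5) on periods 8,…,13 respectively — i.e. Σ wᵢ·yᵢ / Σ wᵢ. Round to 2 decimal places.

22.32

Weighted sum: 5·16.2 + 2·28.4 + 5·19.9 + 4·36.3 + 4·2.6 + 5·33.0 = 81.0 + 56.8 + 99.5 + 145.2 + 10.4 + 165.0 = 557.9
Weight total: 5 + 2 + 5 + 4 + 4 + 5 = 25
WMA = 557.9 / 25 = 22.32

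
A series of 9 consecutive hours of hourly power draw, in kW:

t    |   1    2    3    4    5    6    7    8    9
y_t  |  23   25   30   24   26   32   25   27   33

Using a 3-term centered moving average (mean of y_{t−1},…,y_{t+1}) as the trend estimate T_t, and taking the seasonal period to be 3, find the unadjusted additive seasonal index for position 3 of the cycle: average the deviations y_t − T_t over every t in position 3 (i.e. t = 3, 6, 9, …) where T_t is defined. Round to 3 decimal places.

Season position 3 occurs at t = 3, 6 (where T_t is defined).
t=3: T_3 = 26.33333; y_3 − T_3 = 30 − 26.33333 = 3.66667
t=6: T_6 = 27.66667; y_6 − T_6 = 32 − 27.66667 = 4.33333
Mean deviation: (3.66667 + 4.33333) / 2 = 4.000

4.000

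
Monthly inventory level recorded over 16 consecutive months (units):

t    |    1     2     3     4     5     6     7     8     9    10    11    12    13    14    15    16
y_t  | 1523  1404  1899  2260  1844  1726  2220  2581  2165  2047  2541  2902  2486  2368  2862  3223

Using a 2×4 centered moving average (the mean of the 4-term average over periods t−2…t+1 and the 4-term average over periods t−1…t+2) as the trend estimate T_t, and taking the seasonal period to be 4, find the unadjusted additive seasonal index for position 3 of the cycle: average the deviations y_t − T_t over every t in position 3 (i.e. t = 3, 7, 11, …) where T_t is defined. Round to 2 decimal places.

87.21

Season position 3 occurs at t = 3, 7, 11 (where T_t is defined).
t=3: T_3 = 1811.6250; y_3 − T_3 = 1899 − 1811.6250 = 87.3750
t=7: T_7 = 2132.8750; y_7 − T_7 = 2220 − 2132.8750 = 87.1250
t=11: T_11 = 2453.8750; y_11 − T_11 = 2541 − 2453.8750 = 87.1250
Mean deviation: (87.3750 + 87.1250 + 87.1250) / 3 = 87.21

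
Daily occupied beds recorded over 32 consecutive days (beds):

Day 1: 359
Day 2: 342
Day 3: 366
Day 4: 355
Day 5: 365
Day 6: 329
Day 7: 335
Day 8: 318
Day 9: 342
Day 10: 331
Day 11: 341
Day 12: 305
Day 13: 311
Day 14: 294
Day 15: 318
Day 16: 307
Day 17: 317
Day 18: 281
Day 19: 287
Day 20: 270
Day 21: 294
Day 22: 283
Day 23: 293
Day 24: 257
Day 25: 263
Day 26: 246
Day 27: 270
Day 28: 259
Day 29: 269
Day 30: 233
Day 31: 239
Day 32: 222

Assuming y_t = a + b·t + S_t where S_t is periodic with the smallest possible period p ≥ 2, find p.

First differences y_{t+1} − y_t: -17, 24, -11, 10, -36, 6, -17, 24, -11, 10, -36, 6, -17, 24, …
The difference pattern repeats every 6 terms and not for any smaller step, so p = 6.

6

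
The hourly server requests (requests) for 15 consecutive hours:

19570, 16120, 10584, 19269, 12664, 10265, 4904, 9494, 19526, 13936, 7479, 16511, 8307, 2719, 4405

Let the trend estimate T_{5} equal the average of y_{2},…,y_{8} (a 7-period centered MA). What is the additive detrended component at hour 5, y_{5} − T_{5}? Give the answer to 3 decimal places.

Trend T_5 = (16120 + 10584 + 19269 + 12664 + 10265 + 4904 + 9494) / 7 = 83300/7 = 11900.00000
Detrended value: 12664 − 11900.00000 = 764.000

764.000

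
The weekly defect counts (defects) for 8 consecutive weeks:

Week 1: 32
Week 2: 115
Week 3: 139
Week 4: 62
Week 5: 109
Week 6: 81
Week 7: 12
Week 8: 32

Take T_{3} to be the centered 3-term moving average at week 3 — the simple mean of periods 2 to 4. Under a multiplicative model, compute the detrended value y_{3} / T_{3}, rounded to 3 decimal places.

Trend T_3 = (115 + 139 + 62) / 3 = 316/3 = 105.33333
Ratio to trend: 139 / 105.33333 = 1.320

1.320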